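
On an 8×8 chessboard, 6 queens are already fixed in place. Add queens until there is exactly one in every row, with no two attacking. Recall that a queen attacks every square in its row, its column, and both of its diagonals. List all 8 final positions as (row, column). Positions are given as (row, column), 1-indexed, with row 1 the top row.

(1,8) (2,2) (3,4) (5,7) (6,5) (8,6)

(1,8) (2,2) (3,4) (4,1) (5,7) (6,5) (7,3) (8,6)

Row 4: attacked by (1,8)→{5,8}; (2,2)→{2,4}; (3,4)→{3,4,5}; (5,7)→{6,7,8}; (6,5)→{3,5,7}; (8,6)→{2,6}. Safe: 1. Place at column 1.
Row 7: attacked by (1,8)→{2,8}; (2,2)→{2,7}; (3,4)→{4,8}; (4,1)→{1,4}; (5,7)→{5,7}; (6,5)→{4,5,6}; (8,6)→{5,6,7}. Safe: 3. Place at column 3.
Columns [8, 2, 4, 1, 7, 5, 3, 6], r−c [-7, 0, -1, 3, -2, 1, 4, 2], r+c [9, 4, 7, 5, 12, 11, 10, 14] are all distinct, so no two queens attack.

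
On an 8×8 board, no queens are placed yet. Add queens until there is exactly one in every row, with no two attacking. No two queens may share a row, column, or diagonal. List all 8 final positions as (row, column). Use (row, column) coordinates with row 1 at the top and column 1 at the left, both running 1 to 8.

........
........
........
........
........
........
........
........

(1,4) (2,6) (3,1) (4,5) (5,2) (6,8) (7,3) (8,7)

Row 1: Safe: 1, 2, 3, 4, 5, 6, 7, 8. Place at column 4.
Row 2: attacked by (1,4)→{3,4,5}. Safe: 1, 2, 6, 7, 8. Place at column 6.
Row 3: attacked by (1,4)→{2,4,6}; (2,6)→{5,6,7}. Safe: 1, 3, 8. Place at column 1.
Row 4: attacked by (1,4)→{1,4,7}; (2,6)→{4,6,8}; (3,1)→{1,2}. Safe: 3, 5. Place at column 5.
Row 5: attacked by (1,4)→{4,8}; (2,6)→{3,6}; (3,1)→{1,3}; (4,5)→{4,5,6}. Safe: 2, 7. Place at column 2.
Row 6: attacked by (1,4)→{4}; (2,6)→{2,6}; (3,1)→{1,4}; (4,5)→{3,5,7}; (5,2)→{1,2,3}. Safe: 8. Place at column 8.
Row 7: attacked by (1,4)→{4}; (2,6)→{1,6}; (3,1)→{1,5}; (4,5)→{2,5,8}; (5,2)→{2,4}; (6,8)→{7,8}. Safe: 3. Place at column 3.
Row 8: attacked by (1,4)→{4}; (2,6)→{6}; (3,1)→{1,6}; (4,5)→{1,5}; (5,2)→{2,5}; (6,8)→{6,8}; (7,3)→{2,3,4}. Safe: 7. Place at column 7.
Columns [4, 6, 1, 5, 2, 8, 3, 7], r−c [-3, -4, 2, -1, 3, -2, 4, 1], r+c [5, 8, 4, 9, 7, 14, 10, 15] are all distinct, so no two queens attack.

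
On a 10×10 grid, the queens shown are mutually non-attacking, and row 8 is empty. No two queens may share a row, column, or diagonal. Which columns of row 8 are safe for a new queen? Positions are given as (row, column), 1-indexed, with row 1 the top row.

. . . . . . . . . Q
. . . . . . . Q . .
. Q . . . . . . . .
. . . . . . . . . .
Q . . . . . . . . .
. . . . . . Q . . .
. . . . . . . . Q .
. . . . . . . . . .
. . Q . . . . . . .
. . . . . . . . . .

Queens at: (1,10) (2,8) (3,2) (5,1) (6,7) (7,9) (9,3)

columns 6

(1,10) attacks row 8 at column 10 and diagonals 3.
(2,8) attacks row 8 at column 8 and diagonals 2.
(3,2) attacks row 8 at column 2 and diagonals 7.
(5,1) attacks row 8 at column 1 and diagonals 4.
(6,7) attacks row 8 at column 7 and diagonals 5, 9.
(7,9) attacks row 8 at column 9 and diagonals 8, 10.
(9,3) attacks row 8 at column 3 and diagonals 2, 4.
Attacked columns: {1, 2, 3, 4, 5, 7, 8, 9, 10}. Safe: {6}.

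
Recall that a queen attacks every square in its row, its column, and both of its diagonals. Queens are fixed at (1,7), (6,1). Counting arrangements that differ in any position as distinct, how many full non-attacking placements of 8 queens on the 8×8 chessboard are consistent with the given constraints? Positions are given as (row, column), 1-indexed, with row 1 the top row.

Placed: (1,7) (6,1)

3

Branch on row 2: col 2 → 0; col 3 → 1; col 4 → 2.
Sum: 0 + 1 + 2 = 3.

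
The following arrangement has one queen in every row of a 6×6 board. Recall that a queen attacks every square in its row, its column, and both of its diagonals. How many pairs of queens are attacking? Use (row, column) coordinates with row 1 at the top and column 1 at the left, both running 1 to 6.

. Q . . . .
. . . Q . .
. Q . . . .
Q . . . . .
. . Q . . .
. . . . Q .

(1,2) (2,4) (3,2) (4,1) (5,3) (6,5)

Same column: (1,2)–(3,2) (column 2).
Same diagonal: (3,2)–(4,1) (|3−4| = |2−1| = 1); (3,2)–(6,5) (|3−6| = |2−5| = 3).
Total attacking pairs: 3.

3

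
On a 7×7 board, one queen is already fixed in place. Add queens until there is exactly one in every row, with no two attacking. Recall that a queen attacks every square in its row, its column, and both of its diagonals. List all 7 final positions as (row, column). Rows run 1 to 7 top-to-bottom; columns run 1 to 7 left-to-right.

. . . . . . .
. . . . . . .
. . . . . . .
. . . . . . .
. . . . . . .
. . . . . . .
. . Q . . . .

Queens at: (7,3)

Row 1: attacked by (7,3)→{3}. Safe: 1, 2, 4, 5, 6, 7. Place at column 1.
Row 2: attacked by (1,1)→{1,2}; (7,3)→{3}. Safe: 4, 5, 6, 7. Place at column 6.
Row 3: attacked by (1,1)→{1,3}; (2,6)→{5,6,7}; (7,3)→{3,7}. Safe: 2, 4. Place at column 4.
Row 4: attacked by (1,1)→{1,4}; (2,6)→{4,6}; (3,4)→{3,4,5}; (7,3)→{3,6}. Safe: 2, 7. Place at column 2.
Row 5: attacked by (1,1)→{1,5}; (2,6)→{3,6}; (3,4)→{2,4,6}; (4,2)→{1,2,3}; (7,3)→{1,3,5}. Safe: 7. Place at column 7.
Row 6: attacked by (1,1)→{1,6}; (2,6)→{2,6}; (3,4)→{1,4,7}; (4,2)→{2,4}; (5,7)→{6,7}; (7,3)→{2,3,4}. Safe: 5. Place at column 5.
Columns [1, 6, 4, 2, 7, 5, 3], r−c [0, -4, -1, 2, -2, 1, 4], r+c [2, 8, 7, 6, 12, 11, 10] are all distinct, so no two queens attack.

(1,1) (2,6) (3,4) (4,2) (5,7) (6,5) (7,3)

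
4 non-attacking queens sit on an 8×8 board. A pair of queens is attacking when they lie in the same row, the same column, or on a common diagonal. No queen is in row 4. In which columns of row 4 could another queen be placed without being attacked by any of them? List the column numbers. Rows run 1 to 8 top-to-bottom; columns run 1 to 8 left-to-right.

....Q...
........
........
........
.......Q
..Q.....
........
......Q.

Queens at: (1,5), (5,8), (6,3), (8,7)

columns 4, 6

(1,5) attacks row 4 at column 5 and diagonals 2, 8.
(5,8) attacks row 4 at column 8 and diagonals 7.
(6,3) attacks row 4 at column 3 and diagonals 1, 5.
(8,7) attacks row 4 at column 7 and diagonals 3.
Attacked columns: {1, 2, 3, 5, 7, 8}. Safe: {4, 6}.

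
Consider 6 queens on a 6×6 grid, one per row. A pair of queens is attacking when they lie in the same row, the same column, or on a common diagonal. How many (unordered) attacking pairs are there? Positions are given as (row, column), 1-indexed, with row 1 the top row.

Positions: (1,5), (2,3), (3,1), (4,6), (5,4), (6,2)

All columns are distinct and no two queens satisfy |Δrow| = |Δcol|, so no pair attacks.

0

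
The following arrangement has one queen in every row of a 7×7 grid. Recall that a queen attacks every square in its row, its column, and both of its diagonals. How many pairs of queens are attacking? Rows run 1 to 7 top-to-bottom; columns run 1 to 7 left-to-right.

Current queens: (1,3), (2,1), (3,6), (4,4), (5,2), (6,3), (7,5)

3

Same column: (1,3)–(6,3) (column 3).
Same diagonal: (3,6)–(6,3) (|3−6| = |6−3| = 3); (5,2)–(6,3) (|5−6| = |2−3| = 1).
Total attacking pairs: 3.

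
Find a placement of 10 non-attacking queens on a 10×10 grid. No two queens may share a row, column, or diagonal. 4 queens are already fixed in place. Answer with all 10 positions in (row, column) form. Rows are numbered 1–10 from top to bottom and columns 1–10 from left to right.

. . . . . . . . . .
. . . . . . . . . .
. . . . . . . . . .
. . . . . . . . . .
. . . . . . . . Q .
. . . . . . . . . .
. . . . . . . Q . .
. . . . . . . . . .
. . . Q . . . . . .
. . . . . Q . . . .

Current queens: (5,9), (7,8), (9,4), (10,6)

(1,1) (2,10) (3,5) (4,7) (5,9) (6,3) (7,8) (8,2) (9,4) (10,6)

Row 1: attacked by (5,9)→{5,9}; (7,8)→{2,8}; (9,4)→{4}; (10,6)→{6}. Safe: 1, 3, 7, 10. Place at column 1.
Row 2: attacked by (1,1)→{1,2}; (5,9)→{6,9}; (7,8)→{3,8}; (9,4)→{4}; (10,6)→{6}. Safe: 5, 7, 10. Place at column 10.
Row 3: attacked by (1,1)→{1,3}; (2,10)→{9,10}; (5,9)→{7,9}; (7,8)→{4,8}; (9,4)→{4,10}; (10,6)→{6}. Safe: 2, 5. Place at column 5.
Row 4: attacked by (1,1)→{1,4}; (2,10)→{8,10}; (3,5)→{4,5,6}; (5,9)→{8,9,10}; (7,8)→{5,8}; (9,4)→{4,9}; (10,6)→{6}. Safe: 2, 3, 7. Place at column 7.
Row 6: attacked by (1,1)→{1,6}; (2,10)→{6,10}; (3,5)→{2,5,8}; (4,7)→{5,7,9}; (5,9)→{8,9,10}; (7,8)→{7,8,9}; (9,4)→{1,4,7}; (10,6)→{2,6,10}. Safe: 3. Place at column 3.
Row 8: attacked by (1,1)→{1,8}; (2,10)→{4,10}; (3,5)→{5,10}; (4,7)→{3,7}; (5,9)→{6,9}; (6,3)→{1,3,5}; (7,8)→{7,8,9}; (9,4)→{3,4,5}; (10,6)→{4,6,8}. Safe: 2. Place at column 2.
Columns [1, 10, 5, 7, 9, 3, 8, 2, 4, 6], r−c [0, -8, -2, -3, -4, 3, -1, 6, 5, 4], r+c [2, 12, 8, 11, 14, 9, 15, 10, 13, 16] are all distinct, so no two queens attack.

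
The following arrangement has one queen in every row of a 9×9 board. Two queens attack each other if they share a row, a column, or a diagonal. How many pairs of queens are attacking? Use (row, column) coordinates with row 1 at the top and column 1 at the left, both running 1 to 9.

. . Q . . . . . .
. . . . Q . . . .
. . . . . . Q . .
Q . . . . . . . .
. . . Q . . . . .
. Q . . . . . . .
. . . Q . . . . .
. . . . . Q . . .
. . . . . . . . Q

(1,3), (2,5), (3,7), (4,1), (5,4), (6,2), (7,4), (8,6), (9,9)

2

Same column: (5,4)–(7,4) (column 4).
Same diagonal: (4,1)–(7,4) (|4−7| = |1−4| = 3).
Total attacking pairs: 2.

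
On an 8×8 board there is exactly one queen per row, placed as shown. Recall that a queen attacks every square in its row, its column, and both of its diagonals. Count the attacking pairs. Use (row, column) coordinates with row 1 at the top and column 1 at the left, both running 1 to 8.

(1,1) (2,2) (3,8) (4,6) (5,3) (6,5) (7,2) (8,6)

5

Same column: (2,2)–(7,2) (column 2); (4,6)–(8,6) (column 6).
Same diagonal: (1,1)–(2,2) (|1−2| = |1−2| = 1); (3,8)–(6,5) (|3−6| = |8−5| = 3); (5,3)–(8,6) (|5−8| = |3−6| = 3).
Total attacking pairs: 5.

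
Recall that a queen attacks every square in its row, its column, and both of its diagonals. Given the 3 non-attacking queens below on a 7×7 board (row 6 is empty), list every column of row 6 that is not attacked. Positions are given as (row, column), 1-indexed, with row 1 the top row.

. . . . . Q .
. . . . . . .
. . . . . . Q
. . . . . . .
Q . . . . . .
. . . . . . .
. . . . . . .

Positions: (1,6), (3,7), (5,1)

(1,6) attacks row 6 at column 6 and diagonals 1.
(3,7) attacks row 6 at column 7 and diagonals 4.
(5,1) attacks row 6 at column 1 and diagonals 2.
Attacked columns: {1, 2, 4, 6, 7}. Safe: {3, 5}.

columns 3, 5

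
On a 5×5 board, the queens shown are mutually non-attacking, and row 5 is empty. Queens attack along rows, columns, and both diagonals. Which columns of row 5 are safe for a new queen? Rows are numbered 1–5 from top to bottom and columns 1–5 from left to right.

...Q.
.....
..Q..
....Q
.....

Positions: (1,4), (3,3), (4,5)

columns 2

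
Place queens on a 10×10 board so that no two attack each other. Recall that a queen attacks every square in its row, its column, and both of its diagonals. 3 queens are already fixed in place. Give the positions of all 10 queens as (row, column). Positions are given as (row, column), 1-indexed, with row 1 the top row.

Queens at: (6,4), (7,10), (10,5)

(1,2) (2,6) (3,8) (4,3) (5,7) (6,4) (7,10) (8,1) (9,9) (10,5)

Row 1: attacked by (6,4)→{4,9}; (7,10)→{4,10}; (10,5)→{5}. Safe: 1, 2, 3, 6, 7, 8. Place at column 2.
Row 2: attacked by (1,2)→{1,2,3}; (6,4)→{4,8}; (7,10)→{5,10}; (10,5)→{5}. Safe: 6, 7, 9. Place at column 6.
Row 3: attacked by (1,2)→{2,4}; (2,6)→{5,6,7}; (6,4)→{1,4,7}; (7,10)→{6,10}; (10,5)→{5}. Safe: 3, 8, 9. Place at column 8.
Row 4: attacked by (1,2)→{2,5}; (2,6)→{4,6,8}; (3,8)→{7,8,9}; (6,4)→{2,4,6}; (7,10)→{7,10}; (10,5)→{5}. Safe: 1, 3. Place at column 3.
Row 5: attacked by (1,2)→{2,6}; (2,6)→{3,6,9}; (3,8)→{6,8,10}; (4,3)→{2,3,4}; (6,4)→{3,4,5}; (7,10)→{8,10}; (10,5)→{5,10}. Safe: 1, 7. Place at column 7.
Row 8: attacked by (1,2)→{2,9}; (2,6)→{6}; (3,8)→{3,8}; (4,3)→{3,7}; (5,7)→{4,7,10}; (6,4)→{2,4,6}; (7,10)→{9,10}; (10,5)→{3,5,7}. Safe: 1. Place at column 1.
Row 9: attacked by (1,2)→{2,10}; (2,6)→{6}; (3,8)→{2,8}; (4,3)→{3,8}; (5,7)→{3,7}; (6,4)→{1,4,7}; (7,10)→{8,10}; (8,1)→{1,2}; (10,5)→{4,5,6}. Safe: 9. Place at column 9.
Columns [2, 6, 8, 3, 7, 4, 10, 1, 9, 5], r−c [-1, -4, -5, 1, -2, 2, -3, 7, 0, 5], r+c [3, 8, 11, 7, 12, 10, 17, 9, 18, 15] are all distinct, so no two queens attack.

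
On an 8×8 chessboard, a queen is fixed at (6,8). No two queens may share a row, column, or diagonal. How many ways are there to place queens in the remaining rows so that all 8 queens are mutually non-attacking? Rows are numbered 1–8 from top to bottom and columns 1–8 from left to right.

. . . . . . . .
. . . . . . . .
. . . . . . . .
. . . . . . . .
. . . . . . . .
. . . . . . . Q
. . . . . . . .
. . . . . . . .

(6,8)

16

Branch on row 1: col 1 → 0; col 2 → 3; col 4 → 4; col 5 → 4; col 6 → 4; col 7 → 1.
Sum: 0 + 3 + 4 + 4 + 4 + 1 = 16.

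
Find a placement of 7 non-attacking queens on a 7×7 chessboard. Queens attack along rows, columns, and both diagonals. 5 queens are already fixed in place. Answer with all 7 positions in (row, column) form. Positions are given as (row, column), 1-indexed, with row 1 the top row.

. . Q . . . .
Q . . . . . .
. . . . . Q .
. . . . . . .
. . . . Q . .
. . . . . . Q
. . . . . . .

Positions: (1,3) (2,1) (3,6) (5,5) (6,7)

Row 4: attacked by (1,3)→{3,6}; (2,1)→{1,3}; (3,6)→{5,6,7}; (5,5)→{4,5,6}; (6,7)→{5,7}. Safe: 2. Place at column 2.
Row 7: attacked by (1,3)→{3}; (2,1)→{1,6}; (3,6)→{2,6}; (4,2)→{2,5}; (5,5)→{3,5,7}; (6,7)→{6,7}. Safe: 4. Place at column 4.
Columns [3, 1, 6, 2, 5, 7, 4], r−c [-2, 1, -3, 2, 0, -1, 3], r+c [4, 3, 9, 6, 10, 13, 11] are all distinct, so no two queens attack.

(1,3) (2,1) (3,6) (4,2) (5,5) (6,7) (7,4)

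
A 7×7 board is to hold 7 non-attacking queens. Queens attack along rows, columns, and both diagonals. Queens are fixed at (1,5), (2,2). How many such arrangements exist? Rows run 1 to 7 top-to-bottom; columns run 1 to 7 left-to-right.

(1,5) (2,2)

1

Branch on row 3: col 4 → 0; col 6 → 1.
Sum: 0 + 1 = 1.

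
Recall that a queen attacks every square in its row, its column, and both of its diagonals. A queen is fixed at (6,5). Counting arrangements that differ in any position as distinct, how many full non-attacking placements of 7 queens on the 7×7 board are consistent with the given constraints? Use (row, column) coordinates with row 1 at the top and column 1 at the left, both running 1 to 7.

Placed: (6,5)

Branch on row 1: col 1 → 1; col 2 → 1; col 3 → 0; col 4 → 1; col 6 → 3; col 7 → 0.
Sum: 1 + 1 + 0 + 1 + 3 + 0 = 6.

6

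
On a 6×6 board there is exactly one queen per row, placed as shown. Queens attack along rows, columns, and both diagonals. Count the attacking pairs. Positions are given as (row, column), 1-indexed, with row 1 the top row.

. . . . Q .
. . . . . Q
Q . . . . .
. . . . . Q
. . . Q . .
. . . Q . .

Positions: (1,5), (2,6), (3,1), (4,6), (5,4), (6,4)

5

Same column: (2,6)–(4,6) (column 6); (5,4)–(6,4) (column 4).
Same diagonal: (1,5)–(2,6) (|1−2| = |5−6| = 1); (3,1)–(6,4) (|3−6| = |1−4| = 3); (4,6)–(6,4) (|4−6| = |6−4| = 2).
Total attacking pairs: 5.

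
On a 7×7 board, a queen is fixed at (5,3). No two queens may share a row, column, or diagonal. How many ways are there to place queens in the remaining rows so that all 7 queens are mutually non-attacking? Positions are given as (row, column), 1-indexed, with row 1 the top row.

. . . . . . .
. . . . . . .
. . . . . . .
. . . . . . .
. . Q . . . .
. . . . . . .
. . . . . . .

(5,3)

Branch on row 1: col 1 → 1; col 2 → 1; col 4 → 1; col 5 → 2; col 6 → 1.
Sum: 1 + 1 + 1 + 2 + 1 = 6.

6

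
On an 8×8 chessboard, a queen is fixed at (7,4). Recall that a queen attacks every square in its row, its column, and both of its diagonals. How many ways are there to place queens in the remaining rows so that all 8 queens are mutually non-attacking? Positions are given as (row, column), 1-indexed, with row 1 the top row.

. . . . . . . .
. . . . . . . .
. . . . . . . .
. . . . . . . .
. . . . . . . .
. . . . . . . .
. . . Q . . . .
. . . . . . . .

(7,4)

8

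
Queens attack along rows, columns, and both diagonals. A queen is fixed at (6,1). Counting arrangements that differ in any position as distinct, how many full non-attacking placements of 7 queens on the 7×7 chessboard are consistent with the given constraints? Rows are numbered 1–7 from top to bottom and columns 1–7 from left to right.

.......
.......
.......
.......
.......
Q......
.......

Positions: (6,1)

Branch on row 1: col 2 → 1; col 3 → 1; col 4 → 2; col 5 → 2; col 7 → 1.
Sum: 1 + 1 + 2 + 2 + 1 = 7.

7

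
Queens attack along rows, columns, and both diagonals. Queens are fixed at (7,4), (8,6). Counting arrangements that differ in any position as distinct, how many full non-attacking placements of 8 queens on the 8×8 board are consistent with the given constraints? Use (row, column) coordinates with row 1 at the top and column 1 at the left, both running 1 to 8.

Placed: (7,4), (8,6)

4

Branch on row 1: col 1 → 0; col 2 → 0; col 3 → 3; col 5 → 0; col 7 → 0; col 8 → 1.
Sum: 0 + 0 + 3 + 0 + 0 + 1 = 4.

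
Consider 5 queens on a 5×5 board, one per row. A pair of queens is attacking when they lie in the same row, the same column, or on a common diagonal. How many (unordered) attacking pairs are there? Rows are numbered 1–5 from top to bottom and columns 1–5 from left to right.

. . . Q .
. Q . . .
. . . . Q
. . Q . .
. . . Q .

Same column: (1,4)–(5,4) (column 4).
Same diagonal: (4,3)–(5,4) (|4−5| = |3−4| = 1).
Total attacking pairs: 2.

2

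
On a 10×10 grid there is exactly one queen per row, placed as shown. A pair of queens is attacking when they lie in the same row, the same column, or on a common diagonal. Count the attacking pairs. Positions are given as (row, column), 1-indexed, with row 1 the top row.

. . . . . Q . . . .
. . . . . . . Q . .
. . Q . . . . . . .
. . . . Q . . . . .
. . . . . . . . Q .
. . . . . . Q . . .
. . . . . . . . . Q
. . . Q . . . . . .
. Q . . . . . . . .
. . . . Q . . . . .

2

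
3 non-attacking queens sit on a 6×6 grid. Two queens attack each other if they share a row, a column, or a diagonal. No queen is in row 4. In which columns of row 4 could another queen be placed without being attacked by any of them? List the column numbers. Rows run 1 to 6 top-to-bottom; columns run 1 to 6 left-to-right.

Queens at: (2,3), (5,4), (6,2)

(2,3) attacks row 4 at column 3 and diagonals 1, 5.
(5,4) attacks row 4 at column 4 and diagonals 3, 5.
(6,2) attacks row 4 at column 2 and diagonals 4.
Attacked columns: {1, 2, 3, 4, 5}. Safe: {6}.

columns 6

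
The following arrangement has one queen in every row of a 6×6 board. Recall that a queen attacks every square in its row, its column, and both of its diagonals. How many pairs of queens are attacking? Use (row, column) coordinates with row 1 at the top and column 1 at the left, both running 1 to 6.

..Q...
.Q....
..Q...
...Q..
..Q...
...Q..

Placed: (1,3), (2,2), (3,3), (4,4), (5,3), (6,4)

10

Same column: (1,3)–(3,3) (column 3); (1,3)–(5,3) (column 3); (3,3)–(5,3) (column 3); (4,4)–(6,4) (column 4).
Same diagonal: (1,3)–(2,2) (|1−2| = |3−2| = 1); (2,2)–(3,3) (|2−3| = |2−3| = 1); (2,2)–(4,4) (|2−4| = |2−4| = 2); (3,3)–(4,4) (|3−4| = |3−4| = 1); (4,4)–(5,3) (|4−5| = |4−3| = 1); (5,3)–(6,4) (|5−6| = |3−4| = 1).
Total attacking pairs: 10.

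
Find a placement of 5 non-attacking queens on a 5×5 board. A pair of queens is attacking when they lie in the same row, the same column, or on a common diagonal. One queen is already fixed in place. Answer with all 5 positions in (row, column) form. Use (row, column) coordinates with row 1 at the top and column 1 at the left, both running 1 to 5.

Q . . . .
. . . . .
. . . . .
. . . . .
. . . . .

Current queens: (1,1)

(1,1) (2,3) (3,5) (4,2) (5,4)

Row 2: attacked by (1,1)→{1,2}. Safe: 3, 4, 5. Place at column 3.
Row 3: attacked by (1,1)→{1,3}; (2,3)→{2,3,4}. Safe: 5. Place at column 5.
Row 4: attacked by (1,1)→{1,4}; (2,3)→{1,3,5}; (3,5)→{4,5}. Safe: 2. Place at column 2.
Row 5: attacked by (1,1)→{1,5}; (2,3)→{3}; (3,5)→{3,5}; (4,2)→{1,2,3}. Safe: 4. Place at column 4.
Columns [1, 3, 5, 2, 4], r−c [0, -1, -2, 2, 1], r+c [2, 5, 8, 6, 9] are all distinct, so no two queens attack.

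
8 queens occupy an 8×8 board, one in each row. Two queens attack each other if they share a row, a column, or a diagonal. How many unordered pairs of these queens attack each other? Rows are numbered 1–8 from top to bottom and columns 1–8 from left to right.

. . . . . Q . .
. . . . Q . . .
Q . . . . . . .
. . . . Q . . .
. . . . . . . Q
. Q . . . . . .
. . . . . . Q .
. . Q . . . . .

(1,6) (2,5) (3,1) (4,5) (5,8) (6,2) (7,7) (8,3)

3

Same column: (2,5)–(4,5) (column 5).
Same diagonal: (1,6)–(2,5) (|1−2| = |6−5| = 1); (2,5)–(5,8) (|2−5| = |5−8| = 3).
Total attacking pairs: 3.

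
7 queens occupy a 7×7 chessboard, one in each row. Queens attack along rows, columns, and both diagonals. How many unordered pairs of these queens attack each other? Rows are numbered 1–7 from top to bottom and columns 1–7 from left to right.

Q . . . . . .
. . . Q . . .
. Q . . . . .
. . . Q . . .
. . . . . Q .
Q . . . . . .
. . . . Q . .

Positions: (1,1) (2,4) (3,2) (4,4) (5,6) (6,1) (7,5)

3

Same column: (1,1)–(6,1) (column 1); (2,4)–(4,4) (column 4).
Same diagonal: (1,1)–(4,4) (|1−4| = |1−4| = 3).
Total attacking pairs: 3.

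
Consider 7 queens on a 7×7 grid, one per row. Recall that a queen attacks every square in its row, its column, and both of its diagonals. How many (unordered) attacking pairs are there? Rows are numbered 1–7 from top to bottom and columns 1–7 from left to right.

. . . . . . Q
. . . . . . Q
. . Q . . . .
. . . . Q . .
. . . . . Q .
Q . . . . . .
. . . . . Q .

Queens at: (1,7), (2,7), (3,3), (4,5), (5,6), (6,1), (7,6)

4

Same column: (1,7)–(2,7) (column 7); (5,6)–(7,6) (column 6).
Same diagonal: (2,7)–(4,5) (|2−4| = |7−5| = 2); (4,5)–(5,6) (|4−5| = |5−6| = 1).
Total attacking pairs: 4.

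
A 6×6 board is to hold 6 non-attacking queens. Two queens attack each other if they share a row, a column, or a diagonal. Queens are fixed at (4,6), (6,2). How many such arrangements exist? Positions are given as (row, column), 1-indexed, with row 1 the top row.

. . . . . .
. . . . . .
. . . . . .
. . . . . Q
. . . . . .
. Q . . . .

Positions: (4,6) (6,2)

Branch on row 1: col 1 → 0; col 4 → 0; col 5 → 1.
Sum: 0 + 0 + 1 = 1.

1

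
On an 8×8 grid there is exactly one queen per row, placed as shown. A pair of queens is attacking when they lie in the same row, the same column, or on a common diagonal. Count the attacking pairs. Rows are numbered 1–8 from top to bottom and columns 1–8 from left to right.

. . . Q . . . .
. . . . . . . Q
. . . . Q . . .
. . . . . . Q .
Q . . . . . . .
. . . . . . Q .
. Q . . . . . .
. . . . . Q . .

2

Same column: (4,7)–(6,7) (column 7).
Same diagonal: (1,4)–(4,7) (|1−4| = |4−7| = 3).
Total attacking pairs: 2.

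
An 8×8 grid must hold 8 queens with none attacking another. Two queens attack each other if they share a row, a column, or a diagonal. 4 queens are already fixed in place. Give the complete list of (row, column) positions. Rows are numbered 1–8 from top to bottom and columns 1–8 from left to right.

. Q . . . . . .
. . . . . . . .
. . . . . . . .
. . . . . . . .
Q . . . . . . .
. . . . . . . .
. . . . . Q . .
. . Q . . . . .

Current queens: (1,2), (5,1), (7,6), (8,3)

Row 2: attacked by (1,2)→{1,2,3}; (5,1)→{1,4}; (7,6)→{1,6}; (8,3)→{3}. Safe: 5, 7, 8. Place at column 5.
Row 3: attacked by (1,2)→{2,4}; (2,5)→{4,5,6}; (5,1)→{1,3}; (7,6)→{2,6}; (8,3)→{3,8}. Safe: 7. Place at column 7.
Row 4: attacked by (1,2)→{2,5}; (2,5)→{3,5,7}; (3,7)→{6,7,8}; (5,1)→{1,2}; (7,6)→{3,6}; (8,3)→{3,7}. Safe: 4. Place at column 4.
Row 6: attacked by (1,2)→{2,7}; (2,5)→{1,5}; (3,7)→{4,7}; (4,4)→{2,4,6}; (5,1)→{1,2}; (7,6)→{5,6,7}; (8,3)→{1,3,5}. Safe: 8. Place at column 8.
Columns [2, 5, 7, 4, 1, 8, 6, 3], r−c [-1, -3, -4, 0, 4, -2, 1, 5], r+c [3, 7, 10, 8, 6, 14, 13, 11] are all distinct, so no two queens attack.

(1,2) (2,5) (3,7) (4,4) (5,1) (6,8) (7,6) (8,3)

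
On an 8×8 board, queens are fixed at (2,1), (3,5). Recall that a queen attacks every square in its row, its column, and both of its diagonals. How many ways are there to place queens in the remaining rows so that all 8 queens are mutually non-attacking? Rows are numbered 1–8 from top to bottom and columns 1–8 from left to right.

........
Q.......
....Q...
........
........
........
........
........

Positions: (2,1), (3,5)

3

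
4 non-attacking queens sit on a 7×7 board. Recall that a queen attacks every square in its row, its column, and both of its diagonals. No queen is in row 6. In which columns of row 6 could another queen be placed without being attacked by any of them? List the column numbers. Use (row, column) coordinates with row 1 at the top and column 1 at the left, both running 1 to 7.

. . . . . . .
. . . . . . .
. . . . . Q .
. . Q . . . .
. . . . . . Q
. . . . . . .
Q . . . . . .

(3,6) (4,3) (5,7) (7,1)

columns 4

(3,6) attacks row 6 at column 6 and diagonals 3.
(4,3) attacks row 6 at column 3 and diagonals 1, 5.
(5,7) attacks row 6 at column 7 and diagonals 6.
(7,1) attacks row 6 at column 1 and diagonals 2.
Attacked columns: {1, 2, 3, 5, 6, 7}. Safe: {4}.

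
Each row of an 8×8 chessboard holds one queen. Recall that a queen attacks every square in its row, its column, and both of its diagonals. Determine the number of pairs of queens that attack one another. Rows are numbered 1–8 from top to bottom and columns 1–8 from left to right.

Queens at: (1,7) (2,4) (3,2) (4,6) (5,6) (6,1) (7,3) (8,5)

3

Same column: (4,6)–(5,6) (column 6).
Same diagonal: (2,4)–(4,6) (|2−4| = |4−6| = 2); (4,6)–(7,3) (|4−7| = |6−3| = 3).
Total attacking pairs: 3.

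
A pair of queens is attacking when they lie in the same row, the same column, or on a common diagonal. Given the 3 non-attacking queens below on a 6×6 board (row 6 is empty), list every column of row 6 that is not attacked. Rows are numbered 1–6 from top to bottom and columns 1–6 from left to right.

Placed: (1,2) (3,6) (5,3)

columns 1, 5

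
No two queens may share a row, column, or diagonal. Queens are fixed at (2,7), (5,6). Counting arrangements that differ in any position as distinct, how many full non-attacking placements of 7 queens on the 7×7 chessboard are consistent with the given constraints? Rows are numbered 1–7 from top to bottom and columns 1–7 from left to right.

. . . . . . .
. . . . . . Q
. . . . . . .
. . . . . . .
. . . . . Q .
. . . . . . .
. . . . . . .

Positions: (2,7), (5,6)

3

Branch on row 1: col 1 → 0; col 3 → 1; col 4 → 1; col 5 → 1.
Sum: 0 + 1 + 1 + 1 = 3.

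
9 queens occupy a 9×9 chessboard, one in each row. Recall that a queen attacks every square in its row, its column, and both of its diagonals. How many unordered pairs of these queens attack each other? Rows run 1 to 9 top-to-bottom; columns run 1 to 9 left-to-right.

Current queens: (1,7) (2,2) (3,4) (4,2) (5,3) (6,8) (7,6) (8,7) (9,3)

6

Same column: (1,7)–(8,7) (column 7); (2,2)–(4,2) (column 2); (5,3)–(9,3) (column 3).
Same diagonal: (1,7)–(5,3) (|1−5| = |7−3| = 4); (4,2)–(5,3) (|4−5| = |2−3| = 1); (7,6)–(8,7) (|7−8| = |6−7| = 1).
Total attacking pairs: 6.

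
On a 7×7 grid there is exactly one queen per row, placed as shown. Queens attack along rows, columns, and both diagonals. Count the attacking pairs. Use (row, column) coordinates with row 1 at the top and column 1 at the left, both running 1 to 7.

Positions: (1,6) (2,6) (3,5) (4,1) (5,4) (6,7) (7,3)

Same column: (1,6)–(2,6) (column 6).
Same diagonal: (2,6)–(3,5) (|2−3| = |6−5| = 1).
Total attacking pairs: 2.

2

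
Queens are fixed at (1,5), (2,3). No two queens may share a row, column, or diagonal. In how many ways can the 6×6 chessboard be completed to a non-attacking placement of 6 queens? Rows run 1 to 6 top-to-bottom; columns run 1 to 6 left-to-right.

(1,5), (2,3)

1

Branch on row 3: col 1 → 1; col 6 → 0.
Sum: 1 + 0 = 1.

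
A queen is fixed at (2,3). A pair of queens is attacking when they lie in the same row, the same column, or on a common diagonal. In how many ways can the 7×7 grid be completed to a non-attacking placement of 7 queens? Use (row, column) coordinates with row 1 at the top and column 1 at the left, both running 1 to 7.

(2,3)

Branch on row 1: col 1 → 1; col 5 → 1; col 6 → 3; col 7 → 1.
Sum: 1 + 1 + 3 + 1 = 6.

6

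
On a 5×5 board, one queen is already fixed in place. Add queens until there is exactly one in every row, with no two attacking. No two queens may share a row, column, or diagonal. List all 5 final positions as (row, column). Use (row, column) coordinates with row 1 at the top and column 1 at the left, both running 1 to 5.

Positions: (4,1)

Row 1: attacked by (4,1)→{1,4}. Safe: 2, 3, 5. Place at column 5.
Row 2: attacked by (1,5)→{4,5}; (4,1)→{1,3}. Safe: 2. Place at column 2.
Row 3: attacked by (1,5)→{3,5}; (2,2)→{1,2,3}; (4,1)→{1,2}. Safe: 4. Place at column 4.
Row 5: attacked by (1,5)→{1,5}; (2,2)→{2,5}; (3,4)→{2,4}; (4,1)→{1,2}. Safe: 3. Place at column 3.
Columns [5, 2, 4, 1, 3], r−c [-4, 0, -1, 3, 2], r+c [6, 4, 7, 5, 8] are all distinct, so no two queens attack.

(1,5) (2,2) (3,4) (4,1) (5,3)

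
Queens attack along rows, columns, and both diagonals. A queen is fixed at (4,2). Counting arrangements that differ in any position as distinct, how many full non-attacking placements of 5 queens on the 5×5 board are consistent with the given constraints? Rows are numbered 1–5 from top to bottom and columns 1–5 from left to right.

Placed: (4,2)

2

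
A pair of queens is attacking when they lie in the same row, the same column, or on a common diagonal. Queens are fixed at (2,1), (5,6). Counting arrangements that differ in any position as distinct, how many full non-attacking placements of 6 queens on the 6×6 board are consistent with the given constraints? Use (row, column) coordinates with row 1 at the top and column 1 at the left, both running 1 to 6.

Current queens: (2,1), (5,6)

1

Branch on row 1: col 3 → 0; col 4 → 1; col 5 → 0.
Sum: 0 + 1 + 0 = 1.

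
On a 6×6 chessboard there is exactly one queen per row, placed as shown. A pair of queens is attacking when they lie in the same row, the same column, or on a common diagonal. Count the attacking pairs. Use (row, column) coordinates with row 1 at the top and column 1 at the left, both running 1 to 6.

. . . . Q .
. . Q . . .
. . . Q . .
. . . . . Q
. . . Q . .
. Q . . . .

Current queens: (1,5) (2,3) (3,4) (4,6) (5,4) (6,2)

2

Same column: (3,4)–(5,4) (column 4).
Same diagonal: (2,3)–(3,4) (|2−3| = |3−4| = 1).
Total attacking pairs: 2.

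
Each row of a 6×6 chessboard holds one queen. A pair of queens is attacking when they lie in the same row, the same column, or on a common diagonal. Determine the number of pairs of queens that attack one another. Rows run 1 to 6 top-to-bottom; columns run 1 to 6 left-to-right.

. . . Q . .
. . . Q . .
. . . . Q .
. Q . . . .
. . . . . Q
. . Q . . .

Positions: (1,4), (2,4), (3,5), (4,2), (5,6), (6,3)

Same column: (1,4)–(2,4) (column 4).
Same diagonal: (2,4)–(3,5) (|2−3| = |4−5| = 1); (2,4)–(4,2) (|2−4| = |4−2| = 2).
Total attacking pairs: 3.

3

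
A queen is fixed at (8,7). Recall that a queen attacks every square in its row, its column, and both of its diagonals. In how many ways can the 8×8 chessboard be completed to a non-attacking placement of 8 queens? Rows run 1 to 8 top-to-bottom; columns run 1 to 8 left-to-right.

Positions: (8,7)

8

Branch on row 1: col 1 → 0; col 2 → 0; col 3 → 0; col 4 → 3; col 5 → 3; col 6 → 2; col 8 → 0.
Sum: 0 + 0 + 0 + 3 + 3 + 2 + 0 = 8.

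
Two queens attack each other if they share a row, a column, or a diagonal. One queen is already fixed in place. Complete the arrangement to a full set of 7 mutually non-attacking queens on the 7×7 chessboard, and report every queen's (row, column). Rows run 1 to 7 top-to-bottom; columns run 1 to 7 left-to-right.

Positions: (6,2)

Row 1: attacked by (6,2)→{2,7}. Safe: 1, 3, 4, 5, 6. Place at column 1.
Row 2: attacked by (1,1)→{1,2}; (6,2)→{2,6}. Safe: 3, 4, 5, 7. Place at column 4.
Row 3: attacked by (1,1)→{1,3}; (2,4)→{3,4,5}; (6,2)→{2,5}. Safe: 6, 7. Place at column 7.
Row 4: attacked by (1,1)→{1,4}; (2,4)→{2,4,6}; (3,7)→{6,7}; (6,2)→{2,4}. Safe: 3, 5. Place at column 3.
Row 5: attacked by (1,1)→{1,5}; (2,4)→{1,4,7}; (3,7)→{5,7}; (4,3)→{2,3,4}; (6,2)→{1,2,3}. Safe: 6. Place at column 6.
Row 7: attacked by (1,1)→{1,7}; (2,4)→{4}; (3,7)→{3,7}; (4,3)→{3,6}; (5,6)→{4,6}; (6,2)→{1,2,3}. Safe: 5. Place at column 5.
Columns [1, 4, 7, 3, 6, 2, 5], r−c [0, -2, -4, 1, -1, 4, 2], r+c [2, 6, 10, 7, 11, 8, 12] are all distinct, so no two queens attack.

(1,1) (2,4) (3,7) (4,3) (5,6) (6,2) (7,5)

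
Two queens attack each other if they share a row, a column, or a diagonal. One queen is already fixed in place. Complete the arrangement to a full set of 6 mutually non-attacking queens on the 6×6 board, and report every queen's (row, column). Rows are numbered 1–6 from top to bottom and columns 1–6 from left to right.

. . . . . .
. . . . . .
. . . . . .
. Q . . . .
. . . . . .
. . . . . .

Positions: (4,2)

(1,4) (2,1) (3,5) (4,2) (5,6) (6,3)

Row 1: attacked by (4,2)→{2,5}. Safe: 1, 3, 4, 6. Place at column 4.
Row 2: attacked by (1,4)→{3,4,5}; (4,2)→{2,4}. Safe: 1, 6. Place at column 1.
Row 3: attacked by (1,4)→{2,4,6}; (2,1)→{1,2}; (4,2)→{1,2,3}. Safe: 5. Place at column 5.
Row 5: attacked by (1,4)→{4}; (2,1)→{1,4}; (3,5)→{3,5}; (4,2)→{1,2,3}. Safe: 6. Place at column 6.
Row 6: attacked by (1,4)→{4}; (2,1)→{1,5}; (3,5)→{2,5}; (4,2)→{2,4}; (5,6)→{5,6}. Safe: 3. Place at column 3.
Columns [4, 1, 5, 2, 6, 3], r−c [-3, 1, -2, 2, -1, 3], r+c [5, 3, 8, 6, 11, 9] are all distinct, so no two queens attack.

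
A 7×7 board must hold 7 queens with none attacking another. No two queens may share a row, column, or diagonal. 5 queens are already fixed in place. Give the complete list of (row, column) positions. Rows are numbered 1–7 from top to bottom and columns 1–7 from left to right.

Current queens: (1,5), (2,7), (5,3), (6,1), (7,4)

(1,5) (2,7) (3,2) (4,6) (5,3) (6,1) (7,4)

Row 3: attacked by (1,5)→{3,5,7}; (2,7)→{6,7}; (5,3)→{1,3,5}; (6,1)→{1,4}; (7,4)→{4}. Safe: 2. Place at column 2.
Row 4: attacked by (1,5)→{2,5}; (2,7)→{5,7}; (3,2)→{1,2,3}; (5,3)→{2,3,4}; (6,1)→{1,3}; (7,4)→{1,4,7}. Safe: 6. Place at column 6.
Columns [5, 7, 2, 6, 3, 1, 4], r−c [-4, -5, 1, -2, 2, 5, 3], r+c [6, 9, 5, 10, 8, 7, 11] are all distinct, so no two queens attack.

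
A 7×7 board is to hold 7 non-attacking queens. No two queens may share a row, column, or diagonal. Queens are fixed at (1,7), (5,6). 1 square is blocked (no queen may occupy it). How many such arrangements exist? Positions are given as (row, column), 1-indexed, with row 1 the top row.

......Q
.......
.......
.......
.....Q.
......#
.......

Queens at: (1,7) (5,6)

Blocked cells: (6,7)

1

Branch on row 2: col 1 → 0; col 2 → 0; col 4 → 0; col 5 → 1.
Sum: 0 + 0 + 0 + 1 = 1.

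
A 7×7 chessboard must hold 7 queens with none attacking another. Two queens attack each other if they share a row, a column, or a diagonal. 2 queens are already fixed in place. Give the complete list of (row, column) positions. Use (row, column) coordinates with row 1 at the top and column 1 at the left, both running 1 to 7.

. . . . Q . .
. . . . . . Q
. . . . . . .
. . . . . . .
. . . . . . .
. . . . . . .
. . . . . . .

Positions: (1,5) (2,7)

Row 3: attacked by (1,5)→{3,5,7}; (2,7)→{6,7}. Safe: 1, 2, 4. Place at column 2.
Row 4: attacked by (1,5)→{2,5}; (2,7)→{5,7}; (3,2)→{1,2,3}. Safe: 4, 6. Place at column 6.
Row 5: attacked by (1,5)→{1,5}; (2,7)→{4,7}; (3,2)→{2,4}; (4,6)→{5,6,7}. Safe: 3. Place at column 3.
Row 6: attacked by (1,5)→{5}; (2,7)→{3,7}; (3,2)→{2,5}; (4,6)→{4,6}; (5,3)→{2,3,4}. Safe: 1. Place at column 1.
Row 7: attacked by (1,5)→{5}; (2,7)→{2,7}; (3,2)→{2,6}; (4,6)→{3,6}; (5,3)→{1,3,5}; (6,1)→{1,2}. Safe: 4. Place at column 4.
Columns [5, 7, 2, 6, 3, 1, 4], r−c [-4, -5, 1, -2, 2, 5, 3], r+c [6, 9, 5, 10, 8, 7, 11] are all distinct, so no two queens attack.

(1,5) (2,7) (3,2) (4,6) (5,3) (6,1) (7,4)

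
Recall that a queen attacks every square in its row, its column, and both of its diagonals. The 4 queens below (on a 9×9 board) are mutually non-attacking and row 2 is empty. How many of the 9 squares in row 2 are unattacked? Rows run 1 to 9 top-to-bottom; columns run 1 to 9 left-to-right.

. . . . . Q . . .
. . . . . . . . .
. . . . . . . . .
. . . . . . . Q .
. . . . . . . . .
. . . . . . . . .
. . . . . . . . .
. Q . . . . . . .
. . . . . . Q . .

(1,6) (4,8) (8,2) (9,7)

4

(1,6) attacks row 2 at column 6 and diagonals 5, 7.
(4,8) attacks row 2 at column 8 and diagonals 6.
(8,2) attacks row 2 at column 2 and diagonals 8.
(9,7) attacks row 2 at column 7.
Attacked columns: {2, 5, 6, 7, 8}. Safe: {1, 3, 4, 9}.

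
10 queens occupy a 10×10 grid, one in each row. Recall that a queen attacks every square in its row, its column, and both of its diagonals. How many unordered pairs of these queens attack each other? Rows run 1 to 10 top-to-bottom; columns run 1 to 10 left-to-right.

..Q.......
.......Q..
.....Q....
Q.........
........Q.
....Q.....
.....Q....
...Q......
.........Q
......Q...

Same column: (3,6)–(7,6) (column 6).
Same diagonal: (4,1)–(10,7) (|4−10| = |1−7| = 6); (6,5)–(7,6) (|6−7| = |5−6| = 1).
Total attacking pairs: 3.

3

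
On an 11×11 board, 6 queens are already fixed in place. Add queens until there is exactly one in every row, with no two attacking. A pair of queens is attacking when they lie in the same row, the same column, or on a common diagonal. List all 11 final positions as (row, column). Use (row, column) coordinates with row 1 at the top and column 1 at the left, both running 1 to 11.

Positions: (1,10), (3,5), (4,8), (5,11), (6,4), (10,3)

Row 2: attacked by (1,10)→{9,10,11}; (3,5)→{4,5,6}; (4,8)→{6,8,10}; (5,11)→{8,11}; (6,4)→{4,8}; (10,3)→{3,11}. Safe: 1, 2, 7. Place at column 1.
Row 7: attacked by (1,10)→{4,10}; (2,1)→{1,6}; (3,5)→{1,5,9}; (4,8)→{5,8,11}; (5,11)→{9,11}; (6,4)→{3,4,5}; (10,3)→{3,6}. Safe: 2, 7. Place at column 2.
Row 8: attacked by (1,10)→{3,10}; (2,1)→{1,7}; (3,5)→{5,10}; (4,8)→{4,8}; (5,11)→{8,11}; (6,4)→{2,4,6}; (7,2)→{1,2,3}; (10,3)→{1,3,5}. Safe: 9. Place at column 9.
Row 9: attacked by (1,10)→{2,10}; (2,1)→{1,8}; (3,5)→{5,11}; (4,8)→{3,8}; (5,11)→{7,11}; (6,4)→{1,4,7}; (7,2)→{2,4}; (8,9)→{8,9,10}; (10,3)→{2,3,4}. Safe: 6. Place at column 6.
Row 11: attacked by (1,10)→{10}; (2,1)→{1,10}; (3,5)→{5}; (4,8)→{1,8}; (5,11)→{5,11}; (6,4)→{4,9}; (7,2)→{2,6}; (8,9)→{6,9}; (9,6)→{4,6,8}; (10,3)→{2,3,4}. Safe: 7. Place at column 7.
Columns [10, 1, 5, 8, 11, 4, 2, 9, 6, 3, 7], r−c [-9, 1, -2, -4, -6, 2, 5, -1, 3, 7, 4], r+c [11, 3, 8, 12, 16, 10, 9, 17, 15, 13, 18] are all distinct, so no two queens attack.

(1,10) (2,1) (3,5) (4,8) (5,11) (6,4) (7,2) (8,9) (9,6) (10,3) (11,7)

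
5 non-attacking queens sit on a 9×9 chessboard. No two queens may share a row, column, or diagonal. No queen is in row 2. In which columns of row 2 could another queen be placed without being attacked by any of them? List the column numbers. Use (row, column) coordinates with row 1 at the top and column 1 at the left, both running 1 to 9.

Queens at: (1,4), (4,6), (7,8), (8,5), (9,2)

(1,4) attacks row 2 at column 4 and diagonals 3, 5.
(4,6) attacks row 2 at column 6 and diagonals 4, 8.
(7,8) attacks row 2 at column 8 and diagonals 3.
(8,5) attacks row 2 at column 5.
(9,2) attacks row 2 at column 2 and diagonals 9.
Attacked columns: {2, 3, 4, 5, 6, 8, 9}. Safe: {1, 7}.

columns 1, 7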